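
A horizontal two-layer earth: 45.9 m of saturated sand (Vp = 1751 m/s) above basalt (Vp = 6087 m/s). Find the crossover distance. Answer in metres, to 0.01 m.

x_cross = 2h·√((V₂+V₁)/(V₂−V₁)).
(V₂+V₁)/(V₂−V₁) = (6087+1751)/(6087−1751) = 1.8077; √ = 1.3445.
x_cross = 2·45.9·1.3445 = 123.42 m.

123.42 m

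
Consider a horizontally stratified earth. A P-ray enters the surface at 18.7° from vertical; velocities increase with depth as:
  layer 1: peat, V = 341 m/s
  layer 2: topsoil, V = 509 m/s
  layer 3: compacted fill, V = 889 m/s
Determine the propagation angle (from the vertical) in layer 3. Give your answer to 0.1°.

56.7°

Ray parameter p = sin 18.7° / 341 = 9.4021e-04 s/m.
sin θ_3 = p·V_3 = 9.4021e-04 × 889 = 0.8359.
θ_3 = 56.70° from the vertical.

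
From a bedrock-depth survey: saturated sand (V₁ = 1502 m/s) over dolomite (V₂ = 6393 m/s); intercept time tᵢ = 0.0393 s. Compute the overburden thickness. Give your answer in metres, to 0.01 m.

h = tᵢ·V₁·V₂ / (2·√(V₂²−V₁²)).
√(V₂²−V₁²) = √(6393² − 1502²) = 6214.1 m/s.
h = 0.0393 s × 1502 × 6393 / (2 × 6214.1) = 30.36 m.

30.36 m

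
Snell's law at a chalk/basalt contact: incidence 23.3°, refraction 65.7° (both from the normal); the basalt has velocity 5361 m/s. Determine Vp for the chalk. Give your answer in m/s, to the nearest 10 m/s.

2330 m/s

Snell's law: sin 23.3°/V₁ = sin 65.7°/V₂.
V₁ = V₂·sin 23.3°/sin 65.7° = 5361 × 0.4340 = 2326.65 m/s.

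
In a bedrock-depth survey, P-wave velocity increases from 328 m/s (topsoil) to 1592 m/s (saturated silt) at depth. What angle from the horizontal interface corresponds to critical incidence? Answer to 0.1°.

At critical incidence the refracted ray runs along the interface (θ₂ = 90°), so sin θ_c = V₁/V₂.
θ_c = arcsin(328/1592) = arcsin 0.2060 = 11.89°.
Measured from the interface: 90° − 11.89° = 78.11°.

78.1°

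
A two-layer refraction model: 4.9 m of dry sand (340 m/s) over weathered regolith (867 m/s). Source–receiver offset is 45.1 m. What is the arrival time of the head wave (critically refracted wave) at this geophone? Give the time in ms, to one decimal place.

θ_c = arcsin(V₁/V₂) = arcsin(340/867) = 23.09°, cos θ_c = 0.9199.
Intercept time tᵢ = 2h cos θ_c / V₁ = 2·4.9·0.9199/340 = 0.02651 s.
t = x/V₂ + tᵢ = 45.1/867 + 0.02651 = 0.07853 s.

78.5 ms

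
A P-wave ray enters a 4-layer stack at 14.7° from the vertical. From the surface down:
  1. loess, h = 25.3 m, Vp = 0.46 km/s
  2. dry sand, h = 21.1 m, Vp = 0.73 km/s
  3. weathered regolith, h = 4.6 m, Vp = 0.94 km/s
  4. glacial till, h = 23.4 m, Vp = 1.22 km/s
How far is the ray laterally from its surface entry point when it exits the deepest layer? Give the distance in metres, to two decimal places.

40.00 m

p = sin θ₁/V₁ = sin 14.7°/0.46 = 5.5165e-01 s/km is conserved through the stack.
Layer 1: θ = 14.70°; offset = 25.3·tan 14.70° = 6.6373 m.
Layer 2: sin θ = p·0.73 = 0.4027 → θ = 23.75°; offset = 21.1·tan 23.75° = 9.2830 m.
Layer 3: sin θ = p·0.94 = 0.5185 → θ = 31.23°; offset = 4.6·tan 31.23° = 2.7897 m.
Layer 4: sin θ = p·1.22 = 0.6730 → θ = 42.30°; offset = 23.4·tan 42.30° = 21.2922 m.
Σ offsets = 40.0023 m.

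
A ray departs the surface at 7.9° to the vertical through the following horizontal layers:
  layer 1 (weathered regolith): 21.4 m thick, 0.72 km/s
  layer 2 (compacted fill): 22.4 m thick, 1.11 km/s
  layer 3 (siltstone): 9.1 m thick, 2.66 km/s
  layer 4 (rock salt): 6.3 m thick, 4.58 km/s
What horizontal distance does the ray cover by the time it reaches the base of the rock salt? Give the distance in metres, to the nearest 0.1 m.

Apply Snell's law at each interface; in layer i the horizontal offset is hᵢ·tan θᵢ.
Layer 1: θ = 7.90°; offset = 21.4·tan 7.90° = 2.969 m.
Layer 2: sin θ = 1.11·sin 7.9°/0.72 = 0.2119, θ = 12.23°; offset = 22.4·tan 12.23° = 4.857 m.
Layer 3: sin θ = 2.66·sin 7.9°/0.72 = 0.5078, θ = 30.52°; offset = 9.1·tan 30.52° = 5.364 m.
Layer 4: sin θ = 4.58·sin 7.9°/0.72 = 0.8743, θ = 60.96°; offset = 6.3·tan 60.96° = 11.348 m.
Σ offsets = 24.538 m.

24.5 m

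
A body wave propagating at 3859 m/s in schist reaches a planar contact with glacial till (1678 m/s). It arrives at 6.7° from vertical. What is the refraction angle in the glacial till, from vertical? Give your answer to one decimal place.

2.9°

Snell's law: sin θ₂ = (V₂/V₁)·sin θ₁ = (1678/3859)·sin 6.7° = 0.0507.
θ₂ = sin⁻¹(0.0507) = 2.91° (from vertical).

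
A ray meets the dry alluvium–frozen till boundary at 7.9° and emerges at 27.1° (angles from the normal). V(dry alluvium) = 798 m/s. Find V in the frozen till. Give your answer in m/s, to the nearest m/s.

2645 m/s

Snell's law: sin 7.9°/V₁ = sin 27.1°/V₂.
V₂ = V₁·sin 27.1°/sin 7.9° = 798 × 3.3144 = 2644.88 m/s.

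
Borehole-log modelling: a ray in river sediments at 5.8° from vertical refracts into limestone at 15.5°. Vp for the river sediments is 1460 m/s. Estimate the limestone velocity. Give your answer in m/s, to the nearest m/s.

3861 m/s

sin 5.8° = 0.1011; sin 15.5° = 0.2672.
V₂ = V₁·(sin θ₂/sin θ₁) = 1460·(0.2672/0.1011) = 3860.90 m/s.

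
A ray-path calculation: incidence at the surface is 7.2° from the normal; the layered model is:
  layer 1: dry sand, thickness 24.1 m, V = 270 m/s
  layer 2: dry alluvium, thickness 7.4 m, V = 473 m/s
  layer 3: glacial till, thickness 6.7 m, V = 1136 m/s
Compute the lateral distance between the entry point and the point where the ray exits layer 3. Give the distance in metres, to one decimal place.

Apply Snell's law at each interface; in layer i the horizontal offset is hᵢ·tan θᵢ.
Layer 1: θ = 7.20°; offset = 24.1·tan 7.20° = 3.045 m.
Layer 2: sin θ = 473·sin 7.2°/270 = 0.2196, θ = 12.68°; offset = 7.4·tan 12.68° = 1.665 m.
Layer 3: sin θ = 1136·sin 7.2°/270 = 0.5273, θ = 31.83°; offset = 6.7·tan 31.83° = 4.158 m.
Σ offsets = 8.868 m.

8.9 m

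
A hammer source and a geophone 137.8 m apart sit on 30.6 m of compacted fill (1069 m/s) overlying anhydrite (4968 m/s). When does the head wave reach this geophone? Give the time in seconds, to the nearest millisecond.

0.084 s

t = x/V₂ + 2h·√(V₂²−V₁²)/(V₁V₂).
√(V₂²−V₁²) = √(4968²−1069²) = 4851.6 m/s; delay term = 2·30.6·4851.6/(1069·4968) = 0.05591 s.
t = 137.8/4968 + 0.05591 = 0.08365 s.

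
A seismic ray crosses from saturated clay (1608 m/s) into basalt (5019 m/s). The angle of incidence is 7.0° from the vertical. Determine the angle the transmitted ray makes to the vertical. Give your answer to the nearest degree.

22°

Snell's law: sin θ₂ = (V₂/V₁)·sin θ₁ = (5019/1608)·sin 7.0° = 0.3804.
θ₂ = arcsin 0.3804 = 22.36° from the normal.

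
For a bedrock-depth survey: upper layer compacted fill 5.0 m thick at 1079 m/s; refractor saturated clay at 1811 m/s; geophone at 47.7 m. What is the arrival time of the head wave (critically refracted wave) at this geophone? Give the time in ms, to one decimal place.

t = x/V₂ + 2h·√(V₂²−V₁²)/(V₁V₂).
√(V₂²−V₁²) = √(1811²−1079²) = 1454.5 m/s; delay term = 2·5.0·1454.5/(1079·1811) = 0.00744 s.
t = 47.7/1811 + 0.00744 = 0.03378 s.

33.8 ms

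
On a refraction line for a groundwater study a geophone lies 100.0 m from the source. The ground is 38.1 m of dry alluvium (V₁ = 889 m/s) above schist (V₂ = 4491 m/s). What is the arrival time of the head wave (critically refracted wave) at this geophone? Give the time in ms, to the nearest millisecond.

106 ms

t = x/V₂ + 2h·√(V₂²−V₁²)/(V₁V₂).
√(V₂²−V₁²) = √(4491²−889²) = 4402.1 m/s; delay term = 2·38.1·4402.1/(889·4491) = 0.08402 s.
t = 100.0/4491 + 0.08402 = 0.10628 s.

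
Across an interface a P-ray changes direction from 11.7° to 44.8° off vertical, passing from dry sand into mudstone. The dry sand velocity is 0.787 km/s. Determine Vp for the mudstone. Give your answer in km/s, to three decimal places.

2.735 km/s

sin 11.7° = 0.2028; sin 44.8° = 0.7046.
V₂ = V₁·(sin θ₂/sin θ₁) = 0.787·(0.7046/0.2028) = 2.735 km/s.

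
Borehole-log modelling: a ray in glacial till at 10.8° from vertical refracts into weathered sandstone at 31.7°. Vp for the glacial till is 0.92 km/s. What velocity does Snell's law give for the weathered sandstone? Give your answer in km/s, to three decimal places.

sin 10.8° = 0.1874; sin 31.7° = 0.5255.
V₂ = V₁·(sin θ₂/sin θ₁) = 0.92·(0.5255/0.1874) = 2.580 km/s.

2.580 km/s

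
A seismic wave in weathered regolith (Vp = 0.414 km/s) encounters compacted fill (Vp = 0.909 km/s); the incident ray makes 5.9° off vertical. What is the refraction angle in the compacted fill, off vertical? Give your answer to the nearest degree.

13°

Snell's law: sin θ₂ = (V₂/V₁)·sin θ₁ = (0.909/0.414)·sin 5.9° = 0.2257.
θ₂ = sin⁻¹(0.2257) = 13.04° (from vertical).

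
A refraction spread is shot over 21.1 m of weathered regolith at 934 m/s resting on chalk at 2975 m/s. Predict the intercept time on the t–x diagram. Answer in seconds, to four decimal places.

θ_c = arcsin(V₁/V₂) = arcsin(934/2975) = 18.30°; cos θ_c = 0.9494.
tᵢ = 2h·cos θ_c / V₁ = 2·21.1·0.9494 / 934 = 0.04290 s.

0.0429 s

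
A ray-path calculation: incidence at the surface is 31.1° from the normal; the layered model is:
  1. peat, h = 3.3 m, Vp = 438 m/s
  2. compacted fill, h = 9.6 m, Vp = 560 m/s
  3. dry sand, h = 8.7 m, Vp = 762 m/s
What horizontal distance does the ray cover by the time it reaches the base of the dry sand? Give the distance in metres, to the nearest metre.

28 m

Apply Snell's law at each interface; in layer i the horizontal offset is hᵢ·tan θᵢ.
Layer 1: θ = 31.10°; offset = 3.3·tan 31.10° = 1.991 m.
Layer 2: sin θ = 560·sin 31.1°/438 = 0.6604, θ = 41.33°; offset = 9.6·tan 41.33° = 8.443 m.
Layer 3: sin θ = 762·sin 31.1°/438 = 0.8986, θ = 63.98°; offset = 8.7·tan 63.98° = 17.820 m.
Summing the layer offsets gives 28.254 m.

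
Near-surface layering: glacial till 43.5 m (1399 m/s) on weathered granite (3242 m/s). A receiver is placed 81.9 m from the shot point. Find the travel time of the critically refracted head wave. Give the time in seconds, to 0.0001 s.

θ_c = arcsin(V₁/V₂) = arcsin(1399/3242) = 25.56°, cos θ_c = 0.9021.
Intercept time tᵢ = 2h cos θ_c / V₁ = 2·43.5·0.9021/1399 = 0.05610 s.
t = x/V₂ + tᵢ = 81.9/3242 + 0.05610 = 0.08136 s.

0.0814 s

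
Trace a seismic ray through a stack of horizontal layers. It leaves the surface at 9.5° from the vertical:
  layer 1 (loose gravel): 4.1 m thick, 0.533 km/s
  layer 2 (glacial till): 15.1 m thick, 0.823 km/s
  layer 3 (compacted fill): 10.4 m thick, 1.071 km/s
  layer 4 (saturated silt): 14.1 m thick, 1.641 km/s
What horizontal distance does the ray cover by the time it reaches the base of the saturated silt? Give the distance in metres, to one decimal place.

16.6 m

p = sin θ₁/V₁ = sin 9.5°/0.533 = 3.0966e-01 s/km is conserved through the stack.
Layer 1: θ = 9.50°; offset = 4.1·tan 9.50° = 0.686 m.
Layer 2: sin θ = p·0.823 = 0.2548 → θ = 14.76°; offset = 15.1·tan 14.76° = 3.980 m.
Layer 3: sin θ = p·1.071 = 0.3316 → θ = 19.37°; offset = 10.4·tan 19.37° = 3.656 m.
Layer 4: sin θ = p·1.641 = 0.5081 → θ = 30.54°; offset = 14.1·tan 30.54° = 8.319 m.
Total horizontal offset = 16.641 m.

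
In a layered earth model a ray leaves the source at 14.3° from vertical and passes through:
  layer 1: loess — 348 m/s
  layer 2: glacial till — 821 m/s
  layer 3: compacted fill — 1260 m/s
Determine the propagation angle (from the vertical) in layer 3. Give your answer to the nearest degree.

63°

Ray parameter p = sin 14.3° / 348 = 7.0977e-04 s/m.
sin θ_3 = p·V_3 = 7.0977e-04 × 1260 = 0.8943.
θ_3 = arcsin 0.8943 = 63.42°.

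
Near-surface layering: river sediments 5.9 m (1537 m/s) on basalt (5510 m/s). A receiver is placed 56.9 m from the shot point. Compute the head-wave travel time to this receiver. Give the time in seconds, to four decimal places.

0.0177 s

t = x/V₂ + 2h·√(V₂²−V₁²)/(V₁V₂).
√(V₂²−V₁²) = √(5510²−1537²) = 5291.3 m/s; delay term = 2·5.9·5291.3/(1537·5510) = 0.00737 s.
t = 56.9/5510 + 0.00737 = 0.01770 s.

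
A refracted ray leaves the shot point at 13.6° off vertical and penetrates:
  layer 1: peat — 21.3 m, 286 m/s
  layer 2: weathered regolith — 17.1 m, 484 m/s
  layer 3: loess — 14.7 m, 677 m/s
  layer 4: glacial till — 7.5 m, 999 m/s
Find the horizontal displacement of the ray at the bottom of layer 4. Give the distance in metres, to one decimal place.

Ray parameter p = sin 13.6° / 286 m/s = 8.2218e-04 s/m.
Layer 1: θ = 13.60°; offset = 21.3·tan 13.60° = 5.153 m.
Layer 2: sin θ = p·484 = 0.3979 → θ = 23.45°; offset = 17.1·tan 23.45° = 7.417 m.
Layer 3: sin θ = p·677 = 0.5566 → θ = 33.82°; offset = 14.7·tan 33.82° = 9.849 m.
Layer 4: sin θ = p·999 = 0.8214 → θ = 55.22°; offset = 7.5·tan 55.22° = 10.799 m.
Σ offsets = 33.218 m.

33.2 m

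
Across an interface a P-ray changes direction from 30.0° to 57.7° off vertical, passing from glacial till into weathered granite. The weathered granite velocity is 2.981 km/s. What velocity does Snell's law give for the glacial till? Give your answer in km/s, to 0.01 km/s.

1.76 km/s

Snell's law: sin 30.0°/V₁ = sin 57.7°/V₂.
V₁ = V₂·sin 30.0°/sin 57.7° = 2.981 × 0.5915 = 1.76 km/s.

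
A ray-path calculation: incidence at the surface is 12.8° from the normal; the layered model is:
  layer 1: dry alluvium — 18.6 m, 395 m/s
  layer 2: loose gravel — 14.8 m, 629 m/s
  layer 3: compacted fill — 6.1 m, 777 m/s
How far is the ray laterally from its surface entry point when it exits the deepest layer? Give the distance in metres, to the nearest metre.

13 m

p = sin θ₁/V₁ = sin 12.8°/395 = 5.6088e-04 s/m is conserved through the stack.
Layer 1: θ = 12.80°; offset = 18.6·tan 12.80° = 4.226 m.
Layer 2: sin θ = p·629 = 0.3528 → θ = 20.66°; offset = 14.8·tan 20.66° = 5.580 m.
Layer 3: sin θ = p·777 = 0.4358 → θ = 25.84°; offset = 6.1·tan 25.84° = 2.954 m.
Summing the layer offsets gives 12.760 m.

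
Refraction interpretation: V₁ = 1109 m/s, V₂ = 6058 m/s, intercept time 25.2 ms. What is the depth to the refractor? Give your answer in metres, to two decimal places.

14.21 m

θ_c = arcsin(1109/6058) = 10.55°; cos θ_c = 0.9831.
tᵢ = 2h cos θ_c/V₁ ⇒ h = tᵢ·V₁/(2 cos θ_c) = 0.0252·1109/(2·0.9831) = 14.21 m.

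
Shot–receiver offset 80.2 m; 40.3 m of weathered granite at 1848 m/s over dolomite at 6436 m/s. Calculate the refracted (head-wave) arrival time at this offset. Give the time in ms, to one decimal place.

54.2 ms

t = x/V₂ + 2h·√(V₂²−V₁²)/(V₁V₂).
√(V₂²−V₁²) = √(6436²−1848²) = 6165.0 m/s; delay term = 2·40.3·6165.0/(1848·6436) = 0.04178 s.
t = 80.2/6436 + 0.04178 = 0.05424 s.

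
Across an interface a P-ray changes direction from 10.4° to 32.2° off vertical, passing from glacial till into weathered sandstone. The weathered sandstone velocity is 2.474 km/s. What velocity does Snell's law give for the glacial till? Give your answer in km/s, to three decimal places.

0.838 km/s

Snell's law: sin 10.4°/V₁ = sin 32.2°/V₂.
V₁ = V₂·sin 10.4°/sin 32.2° = 2.474 × 0.3388 = 0.838 km/s.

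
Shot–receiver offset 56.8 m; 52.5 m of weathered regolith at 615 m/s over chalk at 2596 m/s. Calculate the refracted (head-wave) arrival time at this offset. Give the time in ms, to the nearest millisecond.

188 ms

θ_c = arcsin(V₁/V₂) = arcsin(615/2596) = 13.70°, cos θ_c = 0.9715.
Intercept time tᵢ = 2h cos θ_c / V₁ = 2·52.5·0.9715/615 = 0.16587 s.
t = x/V₂ + tᵢ = 56.8/2596 + 0.16587 = 0.18775 s.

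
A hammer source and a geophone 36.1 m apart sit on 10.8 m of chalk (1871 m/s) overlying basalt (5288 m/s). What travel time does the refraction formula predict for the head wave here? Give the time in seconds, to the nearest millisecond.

t = x/V₂ + 2h·√(V₂²−V₁²)/(V₁V₂).
√(V₂²−V₁²) = √(5288²−1871²) = 4945.9 m/s; delay term = 2·10.8·4945.9/(1871·5288) = 0.01080 s.
t = 36.1/5288 + 0.01080 = 0.01762 s.

0.018 s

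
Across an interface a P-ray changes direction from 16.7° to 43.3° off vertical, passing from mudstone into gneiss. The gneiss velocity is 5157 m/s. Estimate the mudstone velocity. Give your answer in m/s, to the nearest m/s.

2161 m/s

sin 16.7° = 0.2874; sin 43.3° = 0.6858.
V₁ = V₂·(sin θ₁/sin θ₂) = 5157·(0.2874/0.6858) = 2160.80 m/s.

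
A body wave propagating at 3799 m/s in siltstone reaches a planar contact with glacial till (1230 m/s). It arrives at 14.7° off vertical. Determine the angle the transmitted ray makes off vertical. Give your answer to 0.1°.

Snell's law: sin θ₂ = (V₂/V₁)·sin θ₁ = (1230/3799)·sin 14.7° = 0.0822.
θ₂ = sin⁻¹(0.0822) = 4.71° (from vertical).

4.7°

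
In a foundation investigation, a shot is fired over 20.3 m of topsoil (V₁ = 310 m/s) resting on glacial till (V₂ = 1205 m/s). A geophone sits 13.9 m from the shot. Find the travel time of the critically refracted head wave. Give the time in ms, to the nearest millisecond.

138 ms

t = x/V₂ + 2h·√(V₂²−V₁²)/(V₁V₂).
√(V₂²−V₁²) = √(1205²−310²) = 1164.4 m/s; delay term = 2·20.3·1164.4/(310·1205) = 0.12656 s.
t = 13.9/1205 + 0.12656 = 0.13809 s.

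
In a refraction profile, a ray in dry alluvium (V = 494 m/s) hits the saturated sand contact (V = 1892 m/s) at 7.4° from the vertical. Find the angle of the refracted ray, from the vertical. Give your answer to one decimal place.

29.6°

sin θ₁/V₁ = sin θ₂/V₂ ⇒ sin θ₂ = 1892·sin 7.4°/494 = 1892·0.1288/494 = 0.4933.
θ₂ = sin⁻¹(0.4933) = 29.56° (from vertical).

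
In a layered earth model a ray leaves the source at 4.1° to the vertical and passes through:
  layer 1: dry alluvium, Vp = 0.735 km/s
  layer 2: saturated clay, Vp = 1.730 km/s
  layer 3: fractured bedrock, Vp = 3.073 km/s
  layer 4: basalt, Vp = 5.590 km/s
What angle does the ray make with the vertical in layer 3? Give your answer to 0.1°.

Ray parameter p = sin 4.1° / 0.735 = 9.7275e-02 s/km.
sin θ_3 = p·V_3 = 9.7275e-02 × 3.073 = 0.2989.
θ_3 = 17.39° from the vertical.

17.4°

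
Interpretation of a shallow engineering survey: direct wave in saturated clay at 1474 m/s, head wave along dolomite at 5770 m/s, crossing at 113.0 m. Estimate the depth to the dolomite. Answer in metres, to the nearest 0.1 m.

h = (x_cross/2)·√((V₂−V₁)/(V₂+V₁)).
(V₂−V₁)/(V₂+V₁) = (5770−1474)/(5770+1474) = 0.5930; √ = 0.7701.
h = (113.0/2)·0.7701 = 43.51 m.

43.5 m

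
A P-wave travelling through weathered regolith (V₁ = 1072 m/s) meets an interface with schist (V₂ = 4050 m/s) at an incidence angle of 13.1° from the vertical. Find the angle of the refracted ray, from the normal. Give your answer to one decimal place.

58.9°

Snell's law: sin θ₂ = (V₂/V₁)·sin θ₁ = (4050/1072)·sin 13.1° = 0.8563.
θ₂ = sin⁻¹(0.8563) = 58.90° (from vertical).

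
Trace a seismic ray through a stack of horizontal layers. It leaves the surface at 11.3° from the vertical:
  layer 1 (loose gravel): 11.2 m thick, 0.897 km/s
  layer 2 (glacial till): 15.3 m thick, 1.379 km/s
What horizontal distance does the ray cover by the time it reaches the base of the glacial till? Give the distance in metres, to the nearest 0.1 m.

p = sin θ₁/V₁ = sin 11.3°/0.897 = 2.1845e-01 s/km is conserved through the stack.
Layer 1: θ = 11.30°; offset = 11.2·tan 11.30° = 2.238 m.
Layer 2: sin θ = p·1.379 = 0.3012 → θ = 17.53°; offset = 15.3·tan 17.53° = 4.833 m.
Σ offsets = 7.071 m.

7.1 m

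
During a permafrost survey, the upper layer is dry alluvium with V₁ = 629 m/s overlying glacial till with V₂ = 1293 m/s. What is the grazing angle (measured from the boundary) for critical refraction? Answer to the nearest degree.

At critical incidence the refracted ray runs along the interface (θ₂ = 90°), so sin θ_c = V₁/V₂.
θ_c = arcsin(629/1293) = arcsin 0.4865 = 29.11°.
Measured from the interface: 90° − 29.11° = 60.89°.

61°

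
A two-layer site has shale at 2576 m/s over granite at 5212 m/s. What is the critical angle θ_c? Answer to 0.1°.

Critical incidence: sin θ_c = V₁/V₂ = 2576/5212 = 0.4942.
θ_c = arcsin 0.4942 = 29.62°.

29.6°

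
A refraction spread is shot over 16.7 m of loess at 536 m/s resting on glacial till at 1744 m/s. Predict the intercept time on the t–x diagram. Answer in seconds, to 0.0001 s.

θ_c = arcsin(V₁/V₂) = arcsin(536/1744) = 17.90°; cos θ_c = 0.9516.
tᵢ = 2h·cos θ_c / V₁ = 2·16.7·0.9516 / 536 = 0.05930 s.

0.0593 s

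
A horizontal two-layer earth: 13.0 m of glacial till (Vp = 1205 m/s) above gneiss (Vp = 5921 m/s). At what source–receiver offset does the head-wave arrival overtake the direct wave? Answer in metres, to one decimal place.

θ_c = arcsin(1205/5921) = 11.74°, so cos θ_c = 0.9791 and tᵢ = 2h cos θ_c/V₁ = 0.0211 s.
At crossover x/V₁ = x/V₂ + tᵢ ⇒ x = tᵢ/(1/V₁ − 1/V₂) = 0.02113/(8.2988e-04 − 1.6889e-04) = 31.96 m.

32.0 m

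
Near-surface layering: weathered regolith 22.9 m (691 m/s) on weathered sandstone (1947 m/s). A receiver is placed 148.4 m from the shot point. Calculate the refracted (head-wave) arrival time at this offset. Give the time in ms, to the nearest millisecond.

t = x/V₂ + 2h·√(V₂²−V₁²)/(V₁V₂).
√(V₂²−V₁²) = √(1947²−691²) = 1820.3 m/s; delay term = 2·22.9·1820.3/(691·1947) = 0.06197 s.
t = 148.4/1947 + 0.06197 = 0.13819 s.

138 ms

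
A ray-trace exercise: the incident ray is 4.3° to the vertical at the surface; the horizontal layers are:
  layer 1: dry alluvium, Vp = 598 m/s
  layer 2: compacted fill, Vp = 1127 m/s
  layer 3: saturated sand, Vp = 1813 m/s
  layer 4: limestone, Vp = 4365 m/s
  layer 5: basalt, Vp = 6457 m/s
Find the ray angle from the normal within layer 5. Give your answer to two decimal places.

Snell's law across each interface conserves sin θ / V, so sin θ_5 = V_5·sin θ₁/V₁.
sin θ_5 = 6457 × sin 4.3° / 598 = 0.8096.
θ_5 = 54.06° from the vertical.

54.06°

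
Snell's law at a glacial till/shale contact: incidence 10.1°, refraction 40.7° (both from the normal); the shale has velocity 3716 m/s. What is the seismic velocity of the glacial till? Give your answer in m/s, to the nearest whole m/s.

sin 10.1° = 0.1754; sin 40.7° = 0.6521.
V₁ = V₂·(sin θ₁/sin θ₂) = 3716·(0.1754/0.6521) = 999.33 m/s.

999 m/s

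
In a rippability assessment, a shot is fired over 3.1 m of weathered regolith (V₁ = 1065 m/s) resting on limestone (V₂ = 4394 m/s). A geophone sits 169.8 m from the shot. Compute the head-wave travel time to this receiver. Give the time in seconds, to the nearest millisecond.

t = x/V₂ + 2h·√(V₂²−V₁²)/(V₁V₂).
√(V₂²−V₁²) = √(4394²−1065²) = 4263.0 m/s; delay term = 2·3.1·4263.0/(1065·4394) = 0.00565 s.
t = 169.8/4394 + 0.00565 = 0.04429 s.

0.044 s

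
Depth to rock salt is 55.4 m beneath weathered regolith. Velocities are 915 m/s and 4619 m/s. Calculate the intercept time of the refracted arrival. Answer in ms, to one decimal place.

118.7 ms

tᵢ = 2h·√(V₂²−V₁²)/(V₁V₂).
√(V₂²−V₁²) = √(4619²−915²) = 4527.5 m/s.
tᵢ = 2·55.4·4527.5/(915·4619) = 0.11869 s.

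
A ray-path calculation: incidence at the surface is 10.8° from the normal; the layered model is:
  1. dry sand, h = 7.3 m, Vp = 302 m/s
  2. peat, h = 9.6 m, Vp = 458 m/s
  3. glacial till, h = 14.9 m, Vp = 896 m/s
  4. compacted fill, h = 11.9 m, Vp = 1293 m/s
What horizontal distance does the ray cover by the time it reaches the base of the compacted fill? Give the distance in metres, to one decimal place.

Apply Snell's law at each interface; in layer i the horizontal offset is hᵢ·tan θᵢ.
Layer 1: θ = 10.80°; offset = 7.3·tan 10.80° = 1.393 m.
Layer 2: sin θ = 458·sin 10.8°/302 = 0.2842, θ = 16.51°; offset = 9.6·tan 16.51° = 2.845 m.
Layer 3: sin θ = 896·sin 10.8°/302 = 0.5559, θ = 33.78°; offset = 14.9·tan 33.78° = 9.965 m.
Layer 4: sin θ = 1293·sin 10.8°/302 = 0.8023, θ = 53.35°; offset = 11.9·tan 53.35° = 15.992 m.
Summing the layer offsets gives 30.196 m.

30.2 m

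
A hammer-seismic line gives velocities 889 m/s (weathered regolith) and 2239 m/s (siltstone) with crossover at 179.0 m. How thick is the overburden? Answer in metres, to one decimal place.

x_cross = 2h·√((V₂+V₁)/(V₂−V₁)) → h = x_cross / (2·√((V₂+V₁)/(V₂−V₁))).
√((V₂+V₁)/(V₂−V₁)) = √((2239+889)/(2239−889)) = 1.5222.
h = 179.0 / (2·1.5222) = 58.80 m.

58.8 m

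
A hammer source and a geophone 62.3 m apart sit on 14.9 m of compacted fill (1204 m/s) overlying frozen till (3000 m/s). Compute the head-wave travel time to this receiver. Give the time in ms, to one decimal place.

t = x/V₂ + 2h·√(V₂²−V₁²)/(V₁V₂).
√(V₂²−V₁²) = √(3000²−1204²) = 2747.8 m/s; delay term = 2·14.9·2747.8/(1204·3000) = 0.02267 s.
t = 62.3/3000 + 0.02267 = 0.04344 s.

43.4 ms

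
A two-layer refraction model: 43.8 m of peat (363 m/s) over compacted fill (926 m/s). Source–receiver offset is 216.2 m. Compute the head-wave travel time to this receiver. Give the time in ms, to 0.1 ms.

t = x/V₂ + 2h·√(V₂²−V₁²)/(V₁V₂).
√(V₂²−V₁²) = √(926²−363²) = 851.9 m/s; delay term = 2·43.8·851.9/(363·926) = 0.22201 s.
t = 216.2/926 + 0.22201 = 0.45548 s.

455.5 ms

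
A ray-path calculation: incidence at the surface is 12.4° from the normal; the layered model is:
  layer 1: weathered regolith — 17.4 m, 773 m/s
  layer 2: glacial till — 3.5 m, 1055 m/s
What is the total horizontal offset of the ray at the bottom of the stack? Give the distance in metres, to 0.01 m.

4.90 m

Apply Snell's law at each interface; in layer i the horizontal offset is hᵢ·tan θᵢ.
Layer 1: θ = 12.40°; offset = 17.4·tan 12.40° = 3.8256 m.
Layer 2: sin θ = 1055·sin 12.4°/773 = 0.2931, θ = 17.04°; offset = 3.5·tan 17.04° = 1.0729 m.
Total horizontal offset = 4.8985 m.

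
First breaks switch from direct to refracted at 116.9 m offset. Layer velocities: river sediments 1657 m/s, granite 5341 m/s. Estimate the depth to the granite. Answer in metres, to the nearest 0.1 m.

x_cross = 2h·√((V₂+V₁)/(V₂−V₁)) → h = x_cross / (2·√((V₂+V₁)/(V₂−V₁))).
√((V₂+V₁)/(V₂−V₁)) = √((5341+1657)/(5341−1657)) = 1.3782.
h = 116.9 / (2·1.3782) = 42.41 m.

42.4 m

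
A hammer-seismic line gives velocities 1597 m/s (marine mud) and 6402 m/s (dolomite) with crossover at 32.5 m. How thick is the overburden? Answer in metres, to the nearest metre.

x_cross = 2h·√((V₂+V₁)/(V₂−V₁)) → h = x_cross / (2·√((V₂+V₁)/(V₂−V₁))).
√((V₂+V₁)/(V₂−V₁)) = √((6402+1597)/(6402−1597)) = 1.2902.
h = 32.5 / (2·1.2902) = 12.59 m.

13 m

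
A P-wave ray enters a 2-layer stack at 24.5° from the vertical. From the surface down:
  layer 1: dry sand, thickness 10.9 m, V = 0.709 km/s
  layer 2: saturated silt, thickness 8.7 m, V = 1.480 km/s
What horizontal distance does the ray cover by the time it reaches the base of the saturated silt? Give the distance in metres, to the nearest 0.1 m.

Ray parameter p = sin 24.5° / 0.709 km/s = 5.8490e-01 s/km.
Layer 1: θ = 24.50°; offset = 10.9·tan 24.50° = 4.967 m.
Layer 2: sin θ = p·1.480 = 0.8657 → θ = 59.96°; offset = 8.7·tan 59.96° = 15.043 m.
Summing the layer offsets gives 20.010 m.

20.0 m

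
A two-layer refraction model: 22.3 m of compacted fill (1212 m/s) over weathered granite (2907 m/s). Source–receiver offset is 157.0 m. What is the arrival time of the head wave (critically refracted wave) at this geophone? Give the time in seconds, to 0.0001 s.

θ_c = arcsin(V₁/V₂) = arcsin(1212/2907) = 24.64°, cos θ_c = 0.9089.
Intercept time tᵢ = 2h cos θ_c / V₁ = 2·22.3·0.9089/1212 = 0.03345 s.
t = x/V₂ + tᵢ = 157.0/2907 + 0.03345 = 0.08746 s.

0.0875 s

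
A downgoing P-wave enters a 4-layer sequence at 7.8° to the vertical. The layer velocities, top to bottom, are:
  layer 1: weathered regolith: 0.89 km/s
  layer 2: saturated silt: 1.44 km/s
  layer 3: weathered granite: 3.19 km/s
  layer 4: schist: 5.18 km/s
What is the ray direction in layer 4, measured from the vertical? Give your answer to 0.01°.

Ray parameter p = sin 7.8° / 0.89 = 1.5249e-01 s/km.
sin θ_4 = p·V_4 = 1.5249e-01 × 5.18 = 0.7899.
θ_4 = 52.18° from the vertical.

52.18°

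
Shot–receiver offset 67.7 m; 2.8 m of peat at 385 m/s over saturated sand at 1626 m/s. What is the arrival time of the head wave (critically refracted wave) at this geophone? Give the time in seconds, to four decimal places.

0.0558 s

θ_c = arcsin(V₁/V₂) = arcsin(385/1626) = 13.70°, cos θ_c = 0.9716.
Intercept time tᵢ = 2h cos θ_c / V₁ = 2·2.8·0.9716/385 = 0.01413 s.
t = x/V₂ + tᵢ = 67.7/1626 + 0.01413 = 0.05577 s.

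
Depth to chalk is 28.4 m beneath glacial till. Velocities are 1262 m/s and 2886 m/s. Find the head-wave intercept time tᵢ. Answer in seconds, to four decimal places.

0.0405 s

tᵢ = 2h·√(V₂²−V₁²)/(V₁V₂).
√(V₂²−V₁²) = √(2886²−1262²) = 2595.4 m/s.
tᵢ = 2·28.4·2595.4/(1262·2886) = 0.04048 s.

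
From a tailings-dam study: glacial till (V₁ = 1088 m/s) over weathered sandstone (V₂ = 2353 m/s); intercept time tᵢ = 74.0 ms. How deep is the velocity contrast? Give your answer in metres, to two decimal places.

h = tᵢ·V₁·V₂ / (2·√(V₂²−V₁²)).
√(V₂²−V₁²) = √(2353² − 1088²) = 2086.4 m/s.
h = 0.074 s × 1088 × 2353 / (2 × 2086.4) = 45.40 m.

45.40 m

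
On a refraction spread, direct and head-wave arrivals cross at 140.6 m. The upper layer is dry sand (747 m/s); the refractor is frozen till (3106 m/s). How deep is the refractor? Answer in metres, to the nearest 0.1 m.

x_cross = 2h·√((V₂+V₁)/(V₂−V₁)) → h = x_cross / (2·√((V₂+V₁)/(V₂−V₁))).
√((V₂+V₁)/(V₂−V₁)) = √((3106+747)/(3106−747)) = 1.2780.
h = 140.6 / (2·1.2780) = 55.01 m.

55.0 m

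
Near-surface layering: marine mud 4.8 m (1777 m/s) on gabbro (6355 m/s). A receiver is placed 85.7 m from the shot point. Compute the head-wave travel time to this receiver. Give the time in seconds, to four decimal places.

0.0187 s

θ_c = arcsin(V₁/V₂) = arcsin(1777/6355) = 16.24°, cos θ_c = 0.9601.
Intercept time tᵢ = 2h cos θ_c / V₁ = 2·4.8·0.9601/1777 = 0.00519 s.
t = x/V₂ + tᵢ = 85.7/6355 + 0.00519 = 0.01867 s.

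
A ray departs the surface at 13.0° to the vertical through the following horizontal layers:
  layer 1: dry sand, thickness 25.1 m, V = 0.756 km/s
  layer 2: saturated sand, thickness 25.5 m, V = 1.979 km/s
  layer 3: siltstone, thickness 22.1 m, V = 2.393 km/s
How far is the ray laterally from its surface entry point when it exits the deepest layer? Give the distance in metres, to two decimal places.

46.79 m

p = sin θ₁/V₁ = sin 13.0°/0.756 = 2.9755e-01 s/km is conserved through the stack.
Layer 1: θ = 13.00°; offset = 25.1·tan 13.00° = 5.7948 m.
Layer 2: sin θ = p·1.979 = 0.5889 → θ = 36.08°; offset = 25.5·tan 36.08° = 18.5787 m.
Layer 3: sin θ = p·2.393 = 0.7120 → θ = 45.40°; offset = 22.1·tan 45.40° = 22.4121 m.
Summing the layer offsets gives 46.7856 m.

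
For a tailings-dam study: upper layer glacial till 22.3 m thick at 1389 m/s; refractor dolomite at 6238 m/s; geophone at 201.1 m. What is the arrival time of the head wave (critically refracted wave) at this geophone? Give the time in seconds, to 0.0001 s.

θ_c = arcsin(V₁/V₂) = arcsin(1389/6238) = 12.87°, cos θ_c = 0.9749.
Intercept time tᵢ = 2h cos θ_c / V₁ = 2·22.3·0.9749/1389 = 0.03130 s.
t = x/V₂ + tᵢ = 201.1/6238 + 0.03130 = 0.06354 s.

0.0635 s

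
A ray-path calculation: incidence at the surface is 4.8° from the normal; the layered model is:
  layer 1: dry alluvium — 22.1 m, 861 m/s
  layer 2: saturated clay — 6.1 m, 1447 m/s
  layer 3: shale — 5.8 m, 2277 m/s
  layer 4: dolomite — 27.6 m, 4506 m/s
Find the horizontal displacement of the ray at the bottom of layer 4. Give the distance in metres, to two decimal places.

Apply Snell's law at each interface; in layer i the horizontal offset is hᵢ·tan θᵢ.
Layer 1: θ = 4.80°; offset = 22.1·tan 4.80° = 1.8558 m.
Layer 2: sin θ = 1447·sin 4.8°/861 = 0.1406, θ = 8.08°; offset = 6.1·tan 8.08° = 0.8664 m.
Layer 3: sin θ = 2277·sin 4.8°/861 = 0.2213, θ = 12.79°; offset = 5.8·tan 12.79° = 1.3161 m.
Layer 4: sin θ = 4506·sin 4.8°/861 = 0.4379, θ = 25.97°; offset = 27.6·tan 25.97° = 13.4444 m.
Total horizontal offset = 17.4828 m.

17.48 m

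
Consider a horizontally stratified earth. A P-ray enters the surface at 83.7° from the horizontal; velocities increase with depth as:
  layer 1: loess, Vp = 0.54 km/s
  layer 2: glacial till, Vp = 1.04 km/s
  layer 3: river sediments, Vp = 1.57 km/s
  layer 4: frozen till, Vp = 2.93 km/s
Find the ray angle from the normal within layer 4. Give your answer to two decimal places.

From the normal: θ₁ = 90° − 83.7° = 6.3°.
Snell's law across each interface conserves sin θ / V, so sin θ_4 = V_4·sin θ₁/V₁.
sin θ_4 = 2.93 × sin 6.3° / 0.54 = 0.5954.
θ_4 = arcsin 0.5954 = 36.54°.

36.54°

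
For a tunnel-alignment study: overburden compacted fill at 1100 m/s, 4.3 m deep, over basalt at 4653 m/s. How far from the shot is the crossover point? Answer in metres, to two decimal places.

x_cross = 2h·√((V₂+V₁)/(V₂−V₁)).
(V₂+V₁)/(V₂−V₁) = (4653+1100)/(4653−1100) = 1.6192; √ = 1.2725.
x_cross = 2·4.3·1.2725 = 10.94 m.

10.94 m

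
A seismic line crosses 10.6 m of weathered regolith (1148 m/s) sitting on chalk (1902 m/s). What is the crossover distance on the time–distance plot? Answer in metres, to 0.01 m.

x_cross = 2h·√((V₂+V₁)/(V₂−V₁)).
(V₂+V₁)/(V₂−V₁) = (1902+1148)/(1902−1148) = 4.0451; √ = 2.0112.
x_cross = 2·10.6·2.0112 = 42.64 m.

42.64 m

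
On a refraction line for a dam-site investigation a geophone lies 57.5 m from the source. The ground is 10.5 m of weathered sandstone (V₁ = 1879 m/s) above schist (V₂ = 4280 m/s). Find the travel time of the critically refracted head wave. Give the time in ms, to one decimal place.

23.5 ms

θ_c = arcsin(V₁/V₂) = arcsin(1879/4280) = 26.04°, cos θ_c = 0.8985.
Intercept time tᵢ = 2h cos θ_c / V₁ = 2·10.5·0.8985/1879 = 0.01004 s.
t = x/V₂ + tᵢ = 57.5/4280 + 0.01004 = 0.02348 s.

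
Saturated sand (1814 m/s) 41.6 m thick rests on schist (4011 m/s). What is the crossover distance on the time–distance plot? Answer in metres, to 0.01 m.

θ_c = arcsin(1814/4011) = 26.89°, so cos θ_c = 0.8919 and tᵢ = 2h cos θ_c/V₁ = 0.0409 s.
At crossover x/V₁ = x/V₂ + tᵢ ⇒ x = tᵢ/(1/V₁ − 1/V₂) = 0.04091/(5.5127e-04 − 2.4931e-04) = 135.47 m.

135.47 m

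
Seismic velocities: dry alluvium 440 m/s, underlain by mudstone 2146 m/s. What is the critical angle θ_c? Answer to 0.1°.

11.8°

At critical incidence the refracted ray runs along the interface (θ₂ = 90°), so sin θ_c = V₁/V₂.
θ_c = arcsin(440/2146) = arcsin 0.2050 = 11.83°.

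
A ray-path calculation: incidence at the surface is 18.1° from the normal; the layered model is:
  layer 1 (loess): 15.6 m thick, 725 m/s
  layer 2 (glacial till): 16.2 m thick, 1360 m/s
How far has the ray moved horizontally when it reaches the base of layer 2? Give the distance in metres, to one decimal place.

p = sin θ₁/V₁ = sin 18.1°/725 = 4.2852e-04 s/m is conserved through the stack.
Layer 1: θ = 18.10°; offset = 15.6·tan 18.10° = 5.099 m.
Layer 2: sin θ = p·1360 = 0.5828 → θ = 35.65°; offset = 16.2·tan 35.65° = 11.618 m.
Summing the layer offsets gives 16.717 m.

16.7 m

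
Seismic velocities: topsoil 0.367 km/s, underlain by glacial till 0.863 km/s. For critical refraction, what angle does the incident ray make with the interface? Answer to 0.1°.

At critical incidence the refracted ray runs along the interface (θ₂ = 90°), so sin θ_c = V₁/V₂.
θ_c = arcsin(0.367/0.863) = arcsin 0.4253 = 25.17°.
Measured from the interface: 90° − 25.17° = 64.83°.

64.8°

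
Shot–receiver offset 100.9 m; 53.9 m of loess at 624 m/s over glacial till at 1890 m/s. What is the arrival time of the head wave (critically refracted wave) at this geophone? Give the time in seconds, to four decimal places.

θ_c = arcsin(V₁/V₂) = arcsin(624/1890) = 19.28°, cos θ_c = 0.9439.
Intercept time tᵢ = 2h cos θ_c / V₁ = 2·53.9·0.9439/624 = 0.16307 s.
t = x/V₂ + tᵢ = 100.9/1890 + 0.16307 = 0.21646 s.

0.2165 s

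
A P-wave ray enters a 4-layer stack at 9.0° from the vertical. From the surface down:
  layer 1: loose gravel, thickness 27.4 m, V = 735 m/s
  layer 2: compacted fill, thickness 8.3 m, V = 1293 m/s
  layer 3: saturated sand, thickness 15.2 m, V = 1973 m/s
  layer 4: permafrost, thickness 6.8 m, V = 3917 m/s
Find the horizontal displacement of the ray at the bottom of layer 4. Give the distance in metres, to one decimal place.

Ray parameter p = sin 9.0° / 735 m/s = 2.1284e-04 s/m.
Layer 1: θ = 9.00°; offset = 27.4·tan 9.00° = 4.340 m.
Layer 2: sin θ = p·1293 = 0.2752 → θ = 15.97°; offset = 8.3·tan 15.97° = 2.376 m.
Layer 3: sin θ = p·1973 = 0.4199 → θ = 24.83°; offset = 15.2·tan 24.83° = 7.033 m.
Layer 4: sin θ = p·3917 = 0.8337 → θ = 56.48°; offset = 6.8·tan 56.48° = 10.265 m.
Total horizontal offset = 24.014 m.

24.0 m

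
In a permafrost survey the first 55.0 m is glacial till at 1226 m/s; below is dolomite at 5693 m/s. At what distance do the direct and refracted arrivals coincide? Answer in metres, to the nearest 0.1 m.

θ_c = arcsin(1226/5693) = 12.44°, so cos θ_c = 0.9765 and tᵢ = 2h cos θ_c/V₁ = 0.0876 s.
At crossover x/V₁ = x/V₂ + tᵢ ⇒ x = tᵢ/(1/V₁ − 1/V₂) = 0.08762/(8.1566e-04 − 1.7565e-04) = 136.90 m.

136.9 m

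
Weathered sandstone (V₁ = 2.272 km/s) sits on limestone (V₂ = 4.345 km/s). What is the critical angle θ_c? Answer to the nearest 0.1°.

Critical incidence: sin θ_c = V₁/V₂ = 2.272/4.345 = 0.5229.
θ_c = arcsin 0.5229 = 31.53°.

31.5°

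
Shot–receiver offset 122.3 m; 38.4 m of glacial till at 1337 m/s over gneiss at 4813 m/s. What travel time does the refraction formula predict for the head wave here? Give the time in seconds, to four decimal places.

0.0806 s

t = x/V₂ + 2h·√(V₂²−V₁²)/(V₁V₂).
√(V₂²−V₁²) = √(4813²−1337²) = 4623.6 m/s; delay term = 2·38.4·4623.6/(1337·4813) = 0.05518 s.
t = 122.3/4813 + 0.05518 = 0.08059 s.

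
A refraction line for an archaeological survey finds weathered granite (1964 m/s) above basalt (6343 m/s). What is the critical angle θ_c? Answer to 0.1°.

Critical incidence: sin θ_c = V₁/V₂ = 1964/6343 = 0.3096.
θ_c = arcsin 0.3096 = 18.04°.

18.0°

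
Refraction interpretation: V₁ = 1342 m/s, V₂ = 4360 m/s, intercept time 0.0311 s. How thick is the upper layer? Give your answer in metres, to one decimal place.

θ_c = arcsin(1342/4360) = 17.93°; cos θ_c = 0.9515.
tᵢ = 2h cos θ_c/V₁ ⇒ h = tᵢ·V₁/(2 cos θ_c) = 0.0311·1342/(2·0.9515) = 21.93 m.

21.9 m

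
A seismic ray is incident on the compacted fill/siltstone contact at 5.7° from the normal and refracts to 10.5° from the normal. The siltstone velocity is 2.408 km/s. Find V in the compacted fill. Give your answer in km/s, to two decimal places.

sin 5.7° = 0.0993; sin 10.5° = 0.1822.
V₁ = V₂·(sin θ₁/sin θ₂) = 2.408·(0.0993/0.1822) = 1.31 km/s.

1.31 km/s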